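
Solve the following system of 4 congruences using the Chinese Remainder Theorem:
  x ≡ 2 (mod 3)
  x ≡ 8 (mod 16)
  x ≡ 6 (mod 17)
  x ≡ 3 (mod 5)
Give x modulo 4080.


Product of moduli M = 3 · 16 · 17 · 5 = 4080.
Merge one congruence at a time:
  Start: x ≡ 2 (mod 3).
  Combine with x ≡ 8 (mod 16); new modulus lcm = 48.
    Write x = 2 + 3·t and substitute into x ≡ 8 (mod 16): 3·t ≡ 8 − 2 = 6 (mod 16).
    The inverse of 3 mod 16 is 11 (since 3·11 = 33 = 2·16 + 1), so t ≡ 11·6 = 66 ≡ 2 (mod 16).
    Then x = 2 + 3·2 = 8, valid modulo lcm(3, 16) = 48: x ≡ 8 (mod 48).
  Combine with x ≡ 6 (mod 17); new modulus lcm = 816.
    Write x = 8 + 48·t and substitute into x ≡ 6 (mod 17): 48·t ≡ 6 − 8 = -2 (mod 17).
    Reduce coefficients mod 17: 14·t ≡ 15 (mod 17).
    The inverse of 14 mod 17 is 11 (since 14·11 = 154 = 9·17 + 1), so t ≡ 11·15 = 165 ≡ 12 (mod 17).
    Then x = 8 + 48·12 = 584, valid modulo lcm(48, 17) = 816: x ≡ 584 (mod 816).
  Combine with x ≡ 3 (mod 5); new modulus lcm = 4080.
    Write x = 584 + 816·t and substitute into x ≡ 3 (mod 5): 816·t ≡ 3 − 584 = -581 (mod 5).
    Reduce coefficients mod 5: 1·t ≡ 4 (mod 5).
    So t ≡ 4 (mod 5).
    Then x = 584 + 816·4 = 3848, valid modulo lcm(816, 5) = 4080: x ≡ 3848 (mod 4080).
Verify against each original: 3848 mod 3 = 2, 3848 mod 16 = 8, 3848 mod 17 = 6, 3848 mod 5 = 3.

x ≡ 3848 (mod 4080).


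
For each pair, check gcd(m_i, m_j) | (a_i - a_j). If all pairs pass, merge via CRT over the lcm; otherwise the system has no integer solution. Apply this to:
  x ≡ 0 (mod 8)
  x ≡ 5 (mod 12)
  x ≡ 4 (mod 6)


Moduli 8, 12, 6 are not pairwise coprime, so CRT works modulo lcm(m_i) when all pairwise compatibility conditions hold.
Pairwise compatibility: gcd(m_i, m_j) must divide a_i - a_j for every pair.
Merge one congruence at a time:
  Start: x ≡ 0 (mod 8).
  Combine with x ≡ 5 (mod 12): gcd(8, 12) = 4, and 5 - 0 = 5 is NOT divisible by 4.
    ⇒ system is inconsistent (no integer solution).

No solution (the system is inconsistent).


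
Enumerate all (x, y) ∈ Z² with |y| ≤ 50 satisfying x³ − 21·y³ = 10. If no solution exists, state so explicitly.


The equation is x³ - 21y³ = 10. For fixed y, x³ = 21·y³ + 10, so a solution requires the RHS to be a perfect cube.
Strategy: iterate y from -50 to 50, compute RHS = 21·y³ + 10, and check whether it is a (positive or negative) perfect cube.
Check small values of y:
  y = 0: RHS = 10 is not a perfect cube.
  y = 1: RHS = 31 is not a perfect cube.
  y = -1: RHS = -11 is not a perfect cube.
  y = 2: RHS = 178 is not a perfect cube.
  y = -2: RHS = -158 is not a perfect cube.
  y = 3: RHS = 577 is not a perfect cube.
  y = -3: RHS = -557 is not a perfect cube.
Continuing the search up to |y| = 50 finds no solutions either.
No (x, y) in the scanned range satisfies the equation.

No integer solutions with |y| ≤ 50.


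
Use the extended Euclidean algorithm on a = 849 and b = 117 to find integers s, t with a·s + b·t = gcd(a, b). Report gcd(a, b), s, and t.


Euclidean algorithm on (849, 117) — divide until remainder is 0:
  849 = 7 · 117 + 30
  117 = 3 · 30 + 27
  30 = 1 · 27 + 3
  27 = 9 · 3 + 0
gcd(849, 117) = 3.
Track Bezout coefficients alongside the remainders: start with r₀ = 849 = a·1 + b·0 (s = 1, t = 0) and r₁ = 117 = a·0 + b·1 (s = 0, t = 1); each new remainder r_{k+1} = r_{k-1} − q_k·r_k inherits s_{k+1} = s_{k-1} − q_k·s_k, t_{k+1} = t_{k-1} − q_k·t_k, so r_k = a·s_k + b·t_k at every step:
  q = 7: r = 30, s = 1 − 7·0 = 1, t = 0 − 7·1 = -7  (check: 849·1 + 117·(-7) = 30)
  q = 3: r = 27, s = 0 − 3·1 = -3, t = 1 − 3·(-7) = 22  (check: 849·(-3) + 117·22 = 27)
  q = 1: r = 3, s = 1 − 1·(-3) = 4, t = -7 − 1·22 = -29  (check: 849·4 + 117·(-29) = 3)
The row with r = 3 (the gcd) gives the Bezout coefficients s = 4, t = -29.
Result: 849 · (4) + 117 · (-29) = 3.

gcd(849, 117) = 3; s = 4, t = -29 (check: 849·4 + 117·(-29) = 3).


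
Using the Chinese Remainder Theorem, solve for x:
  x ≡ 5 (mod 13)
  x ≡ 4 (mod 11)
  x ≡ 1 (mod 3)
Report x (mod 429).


Moduli 13, 11, 3 are pairwise coprime; by CRT there is a unique solution modulo M = 13 · 11 · 3 = 429.
Solve pairwise, accumulating the modulus:
  Start with x ≡ 5 (mod 13).
  Combine with x ≡ 4 (mod 11): since gcd(13, 11) = 1, we get a unique residue mod 143.
    Write x = 5 + 13·t and substitute into x ≡ 4 (mod 11): 13·t ≡ 4 − 5 = -1 (mod 11).
    Reduce coefficients mod 11: 2·t ≡ 10 (mod 11).
    The inverse of 2 mod 11 is 6 (since 2·6 = 12 = 1·11 + 1), so t ≡ 6·10 = 60 ≡ 5 (mod 11).
    Then x = 5 + 13·5 = 70, valid modulo lcm(13, 11) = 143: x ≡ 70 (mod 143).
  Combine with x ≡ 1 (mod 3): since gcd(143, 3) = 1, we get a unique residue mod 429.
    Write x = 70 + 143·t and substitute into x ≡ 1 (mod 3): 143·t ≡ 1 − 70 = -69 (mod 3).
    Reduce coefficients mod 3: 2·t ≡ 0 (mod 3).
    The inverse of 2 mod 3 is 2 (since 2·2 = 4 = 1·3 + 1), so t ≡ 2·0 = 0 ≡ 0 (mod 3).
    Then x = 70 + 143·0 = 70, valid modulo lcm(143, 3) = 429: x ≡ 70 (mod 429).
Verify: 70 mod 13 = 5 ✓, 70 mod 11 = 4 ✓, 70 mod 3 = 1 ✓.

x ≡ 70 (mod 429).


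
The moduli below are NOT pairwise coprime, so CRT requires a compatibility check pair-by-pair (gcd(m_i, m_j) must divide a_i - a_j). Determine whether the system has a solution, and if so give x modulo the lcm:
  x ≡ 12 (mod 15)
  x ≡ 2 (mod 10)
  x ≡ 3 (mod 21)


Moduli 15, 10, 21 are not pairwise coprime, so CRT works modulo lcm(m_i) when all pairwise compatibility conditions hold.
Pairwise compatibility: gcd(m_i, m_j) must divide a_i - a_j for every pair.
Merge one congruence at a time:
  Start: x ≡ 12 (mod 15).
  Combine with x ≡ 2 (mod 10): gcd(15, 10) = 5; 2 - 12 = -10, which IS divisible by 5, so compatible.
    Write x = 12 + 15·t and substitute into x ≡ 2 (mod 10): 15·t ≡ 2 − 12 = -10 (mod 10).
    Divide the congruence (and modulus) by g = 5: 3·t ≡ -2 (mod 2).
    Reduce coefficients mod 2: 1·t ≡ 0 (mod 2).
    So t ≡ 0 (mod 2).
    Then x = 12 + 15·0 = 12, valid modulo lcm(15, 10) = 30: x ≡ 12 (mod 30).
  Combine with x ≡ 3 (mod 21): gcd(30, 21) = 3; 3 - 12 = -9, which IS divisible by 3, so compatible.
    Write x = 12 + 30·t and substitute into x ≡ 3 (mod 21): 30·t ≡ 3 − 12 = -9 (mod 21).
    Divide the congruence (and modulus) by g = 3: 10·t ≡ -3 (mod 7).
    Reduce coefficients mod 7: 3·t ≡ 4 (mod 7).
    The inverse of 3 mod 7 is 5 (since 3·5 = 15 = 2·7 + 1), so t ≡ 5·4 = 20 ≡ 6 (mod 7).
    Then x = 12 + 30·6 = 192, valid modulo lcm(30, 21) = 210: x ≡ 192 (mod 210).
Verify: 192 mod 15 = 12, 192 mod 10 = 2, 192 mod 21 = 3.

x ≡ 192 (mod 210).


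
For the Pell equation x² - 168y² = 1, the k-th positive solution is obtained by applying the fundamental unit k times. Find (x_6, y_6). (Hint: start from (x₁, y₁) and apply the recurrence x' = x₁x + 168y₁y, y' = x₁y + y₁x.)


Step 1: Find the fundamental solution (x₁, y₁) of x² - 168y² = 1.
  Expand √168 as a continued fraction. a₀ = ⌊√168⌋ = 12; iterate m_{k+1} = d_k·a_k − m_k, d_{k+1} = (168 − m_{k+1}²)/d_k, a_{k+1} = ⌊(a₀ + m_{k+1})/d_{k+1}⌋ (starting m₀ = 0, d₀ = 1), with convergents p_k = a_k·p_{k-1} + p_{k-2}, q_k = a_k·q_{k-1} + q_{k-2} (p₋₁ = 1, q₋₁ = 0):
  k = 0: a₀ = 12; p₀/q₀ = 12/1; p₀² − 168·q₀² = 144 − 168 = -24.
  k = 1: m = 12, d = 24, a = ⌊(12 + 12)/24⌋ = 1; p/q = (1·12 + 1)/(1·1 + 0) = 13/1; p² − 168·q² = 169 − 168 = 1.
  The first convergent with p² − 168·q² = 1 gives the fundamental solution (x₁, y₁) = (13, 1).
Step 2: Apply the recurrence (x_{n+1}, y_{n+1}) = (x₁x_n + 168y₁y_n, x₁y_n + y₁x_n) repeatedly.
  From (x_1, y_1) = (13, 1): x_2 = 13·13 + 168·1·1 = 337; y_2 = 13·1 + 1·13 = 26.
  From (x_2, y_2) = (337, 26): x_3 = 13·337 + 168·1·26 = 8749; y_3 = 13·26 + 1·337 = 675.
  From (x_3, y_3) = (8749, 675): x_4 = 13·8749 + 168·1·675 = 227137; y_4 = 13·675 + 1·8749 = 17524.
  From (x_4, y_4) = (227137, 17524): x_5 = 13·227137 + 168·1·17524 = 5896813; y_5 = 13·17524 + 1·227137 = 454949.
  From (x_5, y_5) = (5896813, 454949): x_6 = 13·5896813 + 168·1·454949 = 153090001; y_6 = 13·454949 + 1·5896813 = 11811150.
Step 3: Verify x_6² - 168·y_6² = 23436548406180001 - 23436548406180000 = 1 (should be 1). ✓

(x_1, y_1) = (13, 1); (x_6, y_6) = (153090001, 11811150).


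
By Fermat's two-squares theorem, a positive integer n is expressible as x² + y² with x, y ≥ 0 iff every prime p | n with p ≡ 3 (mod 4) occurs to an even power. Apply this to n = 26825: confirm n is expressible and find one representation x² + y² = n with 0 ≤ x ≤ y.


Step 1: Factor n = 26825 = 5^2 · 29 · 37.
Step 2: Check the mod-4 condition on each prime factor: 5 ≡ 1 (mod 4), exponent 2; 29 ≡ 1 (mod 4), exponent 1; 37 ≡ 1 (mod 4), exponent 1.
All primes ≡ 3 (mod 4) appear to even exponent (or don't appear), so by the two-squares theorem n IS expressible as a sum of two squares.
Step 3: Build a representation. Group n = k² · m with k = 5 and m = 29 · 37 = 1073 (a product of primes ≡ 1 (mod 4)); a representation of m scales to one of n via (k·x)² + (k·y)² = k²(x² + y²). Each prime p ≡ 1 (mod 4) is itself a sum of two squares; find a² by testing p − a² for a perfect square:
  29: 29 − 1² = 28, 29 − 2² = 25 = 5² ⇒ 29 = 2² + 5².
  37: 37 − 1² = 36 = 6² ⇒ 37 = 1² + 6².
  Combine using the Brahmagupta–Fibonacci identity (a² + b²)(c² + d²) = (ac − bd)² + (ad + bc)² = (ac + bd)² + (ad − bc)²:
  29 · 37 = 1073: from (2² + 5²)(1² + 6²), take (2·1 − 5·6, 2·6 + 5·1) = (2 − 30, 12 + 5) = (-28, 17); dropping signs (only squares matter) gives (28, 17); check 28² + 17² = 784 + 289 = 1073 ✓.
  Scale by k = 5: (5·28, 5·17) = (140, 85).
Step 4: Order so x ≤ y and verify: 85² + 140² = 7225 + 19600 = 26825 = n. ✓

n = 26825 = 85² + 140² (one valid representation with x ≤ y).


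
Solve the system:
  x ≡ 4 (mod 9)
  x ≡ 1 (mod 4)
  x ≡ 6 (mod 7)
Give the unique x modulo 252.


Moduli 9, 4, 7 are pairwise coprime; by CRT there is a unique solution modulo M = 9 · 4 · 7 = 252.
Solve pairwise, accumulating the modulus:
  Start with x ≡ 4 (mod 9).
  Combine with x ≡ 1 (mod 4): since gcd(9, 4) = 1, we get a unique residue mod 36.
    Write x = 4 + 9·t and substitute into x ≡ 1 (mod 4): 9·t ≡ 1 − 4 = -3 (mod 4).
    Reduce coefficients mod 4: 1·t ≡ 1 (mod 4).
    So t ≡ 1 (mod 4).
    Then x = 4 + 9·1 = 13, valid modulo lcm(9, 4) = 36: x ≡ 13 (mod 36).
  Combine with x ≡ 6 (mod 7): since gcd(36, 7) = 1, we get a unique residue mod 252.
    Write x = 13 + 36·t and substitute into x ≡ 6 (mod 7): 36·t ≡ 6 − 13 = -7 (mod 7).
    Reduce coefficients mod 7: 1·t ≡ 0 (mod 7).
    So t ≡ 0 (mod 7).
    Then x = 13 + 36·0 = 13, valid modulo lcm(36, 7) = 252: x ≡ 13 (mod 252).
Verify: 13 mod 9 = 4 ✓, 13 mod 4 = 1 ✓, 13 mod 7 = 6 ✓.

x ≡ 13 (mod 252).


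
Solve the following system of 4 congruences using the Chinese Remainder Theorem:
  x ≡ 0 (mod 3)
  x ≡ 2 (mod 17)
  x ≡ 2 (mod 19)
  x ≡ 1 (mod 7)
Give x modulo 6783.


Product of moduli M = 3 · 17 · 19 · 7 = 6783.
Merge one congruence at a time:
  Start: x ≡ 0 (mod 3).
  Combine with x ≡ 2 (mod 17); new modulus lcm = 51.
    Write x = 0 + 3·t and substitute into x ≡ 2 (mod 17): 3·t ≡ 2 − 0 = 2 (mod 17).
    The inverse of 3 mod 17 is 6 (since 3·6 = 18 = 1·17 + 1), so t ≡ 6·2 = 12 ≡ 12 (mod 17).
    Then x = 0 + 3·12 = 36, valid modulo lcm(3, 17) = 51: x ≡ 36 (mod 51).
  Combine with x ≡ 2 (mod 19); new modulus lcm = 969.
    Write x = 36 + 51·t and substitute into x ≡ 2 (mod 19): 51·t ≡ 2 − 36 = -34 (mod 19).
    Reduce coefficients mod 19: 13·t ≡ 4 (mod 19).
    The inverse of 13 mod 19 is 3 (since 13·3 = 39 = 2·19 + 1), so t ≡ 3·4 = 12 ≡ 12 (mod 19).
    Then x = 36 + 51·12 = 648, valid modulo lcm(51, 19) = 969: x ≡ 648 (mod 969).
  Combine with x ≡ 1 (mod 7); new modulus lcm = 6783.
    Write x = 648 + 969·t and substitute into x ≡ 1 (mod 7): 969·t ≡ 1 − 648 = -647 (mod 7).
    Reduce coefficients mod 7: 3·t ≡ 4 (mod 7).
    The inverse of 3 mod 7 is 5 (since 3·5 = 15 = 2·7 + 1), so t ≡ 5·4 = 20 ≡ 6 (mod 7).
    Then x = 648 + 969·6 = 6462, valid modulo lcm(969, 7) = 6783: x ≡ 6462 (mod 6783).
Verify against each original: 6462 mod 3 = 0, 6462 mod 17 = 2, 6462 mod 19 = 2, 6462 mod 7 = 1.

x ≡ 6462 (mod 6783).


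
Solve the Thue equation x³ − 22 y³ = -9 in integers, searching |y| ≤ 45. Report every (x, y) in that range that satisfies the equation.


The equation is x³ - 22y³ = -9. For fixed y, x³ = 22·y³ − 9, so a solution requires the RHS to be a perfect cube.
Strategy: iterate y from -45 to 45, compute RHS = 22·y³ − 9, and check whether it is a (positive or negative) perfect cube.
Check small values of y:
  y = 0: RHS = -9 is not a perfect cube.
  y = 1: RHS = 13 is not a perfect cube.
  y = -1: RHS = -31 is not a perfect cube.
  y = 2: RHS = 167 is not a perfect cube.
  y = -2: RHS = -185 is not a perfect cube.
  y = 3: RHS = 585 is not a perfect cube.
  y = -3: RHS = -603 is not a perfect cube.
Continuing the search up to |y| = 45 finds no solutions either.
No (x, y) in the scanned range satisfies the equation.

No integer solutions with |y| ≤ 45.


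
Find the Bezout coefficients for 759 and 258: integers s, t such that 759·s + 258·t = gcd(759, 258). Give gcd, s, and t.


Euclidean algorithm on (759, 258) — divide until remainder is 0:
  759 = 2 · 258 + 243
  258 = 1 · 243 + 15
  243 = 16 · 15 + 3
  15 = 5 · 3 + 0
gcd(759, 258) = 3.
Track Bezout coefficients alongside the remainders: start with r₀ = 759 = a·1 + b·0 (s = 1, t = 0) and r₁ = 258 = a·0 + b·1 (s = 0, t = 1); each new remainder r_{k+1} = r_{k-1} − q_k·r_k inherits s_{k+1} = s_{k-1} − q_k·s_k, t_{k+1} = t_{k-1} − q_k·t_k, so r_k = a·s_k + b·t_k at every step:
  q = 2: r = 243, s = 1 − 2·0 = 1, t = 0 − 2·1 = -2  (check: 759·1 + 258·(-2) = 243)
  q = 1: r = 15, s = 0 − 1·1 = -1, t = 1 − 1·(-2) = 3  (check: 759·(-1) + 258·3 = 15)
  q = 16: r = 3, s = 1 − 16·(-1) = 17, t = -2 − 16·3 = -50  (check: 759·17 + 258·(-50) = 3)
The row with r = 3 (the gcd) gives the Bezout coefficients s = 17, t = -50.
Result: 759 · (17) + 258 · (-50) = 3.

gcd(759, 258) = 3; s = 17, t = -50 (check: 759·17 + 258·(-50) = 3).


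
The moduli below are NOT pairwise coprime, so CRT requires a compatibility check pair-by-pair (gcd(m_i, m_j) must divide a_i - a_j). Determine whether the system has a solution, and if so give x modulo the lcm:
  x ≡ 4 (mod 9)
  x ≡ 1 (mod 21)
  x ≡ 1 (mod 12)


Moduli 9, 21, 12 are not pairwise coprime, so CRT works modulo lcm(m_i) when all pairwise compatibility conditions hold.
Pairwise compatibility: gcd(m_i, m_j) must divide a_i - a_j for every pair.
Merge one congruence at a time:
  Start: x ≡ 4 (mod 9).
  Combine with x ≡ 1 (mod 21): gcd(9, 21) = 3; 1 - 4 = -3, which IS divisible by 3, so compatible.
    Write x = 4 + 9·t and substitute into x ≡ 1 (mod 21): 9·t ≡ 1 − 4 = -3 (mod 21).
    Divide the congruence (and modulus) by g = 3: 3·t ≡ -1 (mod 7).
    Reduce coefficients mod 7: 3·t ≡ 6 (mod 7).
    The inverse of 3 mod 7 is 5 (since 3·5 = 15 = 2·7 + 1), so t ≡ 5·6 = 30 ≡ 2 (mod 7).
    Then x = 4 + 9·2 = 22, valid modulo lcm(9, 21) = 63: x ≡ 22 (mod 63).
  Combine with x ≡ 1 (mod 12): gcd(63, 12) = 3; 1 - 22 = -21, which IS divisible by 3, so compatible.
    Write x = 22 + 63·t and substitute into x ≡ 1 (mod 12): 63·t ≡ 1 − 22 = -21 (mod 12).
    Divide the congruence (and modulus) by g = 3: 21·t ≡ -7 (mod 4).
    Reduce coefficients mod 4: 1·t ≡ 1 (mod 4).
    So t ≡ 1 (mod 4).
    Then x = 22 + 63·1 = 85, valid modulo lcm(63, 12) = 252: x ≡ 85 (mod 252).
Verify: 85 mod 9 = 4, 85 mod 21 = 1, 85 mod 12 = 1.

x ≡ 85 (mod 252).


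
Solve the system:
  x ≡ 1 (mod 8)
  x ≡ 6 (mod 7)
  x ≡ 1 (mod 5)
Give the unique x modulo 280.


Moduli 8, 7, 5 are pairwise coprime; by CRT there is a unique solution modulo M = 8 · 7 · 5 = 280.
Solve pairwise, accumulating the modulus:
  Start with x ≡ 1 (mod 8).
  Combine with x ≡ 6 (mod 7): since gcd(8, 7) = 1, we get a unique residue mod 56.
    Write x = 1 + 8·t and substitute into x ≡ 6 (mod 7): 8·t ≡ 6 − 1 = 5 (mod 7).
    Reduce coefficients mod 7: 1·t ≡ 5 (mod 7).
    So t ≡ 5 (mod 7).
    Then x = 1 + 8·5 = 41, valid modulo lcm(8, 7) = 56: x ≡ 41 (mod 56).
  Combine with x ≡ 1 (mod 5): since gcd(56, 5) = 1, we get a unique residue mod 280.
    Write x = 41 + 56·t and substitute into x ≡ 1 (mod 5): 56·t ≡ 1 − 41 = -40 (mod 5).
    Reduce coefficients mod 5: 1·t ≡ 0 (mod 5).
    So t ≡ 0 (mod 5).
    Then x = 41 + 56·0 = 41, valid modulo lcm(56, 5) = 280: x ≡ 41 (mod 280).
Verify: 41 mod 8 = 1 ✓, 41 mod 7 = 6 ✓, 41 mod 5 = 1 ✓.

x ≡ 41 (mod 280).


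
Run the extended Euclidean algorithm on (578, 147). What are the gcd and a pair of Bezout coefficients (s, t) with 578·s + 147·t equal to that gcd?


Euclidean algorithm on (578, 147) — divide until remainder is 0:
  578 = 3 · 147 + 137
  147 = 1 · 137 + 10
  137 = 13 · 10 + 7
  10 = 1 · 7 + 3
  7 = 2 · 3 + 1
  3 = 3 · 1 + 0
gcd(578, 147) = 1.
Track Bezout coefficients alongside the remainders: start with r₀ = 578 = a·1 + b·0 (s = 1, t = 0) and r₁ = 147 = a·0 + b·1 (s = 0, t = 1); each new remainder r_{k+1} = r_{k-1} − q_k·r_k inherits s_{k+1} = s_{k-1} − q_k·s_k, t_{k+1} = t_{k-1} − q_k·t_k, so r_k = a·s_k + b·t_k at every step:
  q = 3: r = 137, s = 1 − 3·0 = 1, t = 0 − 3·1 = -3  (check: 578·1 + 147·(-3) = 137)
  q = 1: r = 10, s = 0 − 1·1 = -1, t = 1 − 1·(-3) = 4  (check: 578·(-1) + 147·4 = 10)
  q = 13: r = 7, s = 1 − 13·(-1) = 14, t = -3 − 13·4 = -55  (check: 578·14 + 147·(-55) = 7)
  q = 1: r = 3, s = -1 − 1·14 = -15, t = 4 − 1·(-55) = 59  (check: 578·(-15) + 147·59 = 3)
  q = 2: r = 1, s = 14 − 2·(-15) = 44, t = -55 − 2·59 = -173  (check: 578·44 + 147·(-173) = 1)
The row with r = 1 (the gcd) gives the Bezout coefficients s = 44, t = -173.
Result: 578 · (44) + 147 · (-173) = 1.

gcd(578, 147) = 1; s = 44, t = -173 (check: 578·44 + 147·(-173) = 1).


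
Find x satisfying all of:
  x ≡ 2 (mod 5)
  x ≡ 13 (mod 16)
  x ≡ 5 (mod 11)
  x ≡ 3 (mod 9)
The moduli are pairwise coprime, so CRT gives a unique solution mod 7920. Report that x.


Product of moduli M = 5 · 16 · 11 · 9 = 7920.
Merge one congruence at a time:
  Start: x ≡ 2 (mod 5).
  Combine with x ≡ 13 (mod 16); new modulus lcm = 80.
    Write x = 2 + 5·t and substitute into x ≡ 13 (mod 16): 5·t ≡ 13 − 2 = 11 (mod 16).
    The inverse of 5 mod 16 is 13 (since 5·13 = 65 = 4·16 + 1), so t ≡ 13·11 = 143 ≡ 15 (mod 16).
    Then x = 2 + 5·15 = 77, valid modulo lcm(5, 16) = 80: x ≡ 77 (mod 80).
  Combine with x ≡ 5 (mod 11); new modulus lcm = 880.
    Write x = 77 + 80·t and substitute into x ≡ 5 (mod 11): 80·t ≡ 5 − 77 = -72 (mod 11).
    Reduce coefficients mod 11: 3·t ≡ 5 (mod 11).
    The inverse of 3 mod 11 is 4 (since 3·4 = 12 = 1·11 + 1), so t ≡ 4·5 = 20 ≡ 9 (mod 11).
    Then x = 77 + 80·9 = 797, valid modulo lcm(80, 11) = 880: x ≡ 797 (mod 880).
  Combine with x ≡ 3 (mod 9); new modulus lcm = 7920.
    Write x = 797 + 880·t and substitute into x ≡ 3 (mod 9): 880·t ≡ 3 − 797 = -794 (mod 9).
    Reduce coefficients mod 9: 7·t ≡ 7 (mod 9).
    The inverse of 7 mod 9 is 4 (since 7·4 = 28 = 3·9 + 1), so t ≡ 4·7 = 28 ≡ 1 (mod 9).
    Then x = 797 + 880·1 = 1677, valid modulo lcm(880, 9) = 7920: x ≡ 1677 (mod 7920).
Verify against each original: 1677 mod 5 = 2, 1677 mod 16 = 13, 1677 mod 11 = 5, 1677 mod 9 = 3.

x ≡ 1677 (mod 7920).


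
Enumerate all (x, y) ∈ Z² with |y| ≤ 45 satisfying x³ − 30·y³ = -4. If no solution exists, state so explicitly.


The equation is x³ - 30y³ = -4. For fixed y, x³ = 30·y³ − 4, so a solution requires the RHS to be a perfect cube.
Strategy: iterate y from -45 to 45, compute RHS = 30·y³ − 4, and check whether it is a (positive or negative) perfect cube.
Check small values of y:
  y = 0: RHS = -4 is not a perfect cube.
  y = 1: RHS = 26 is not a perfect cube.
  y = -1: RHS = -34 is not a perfect cube.
  y = 2: RHS = 236 is not a perfect cube.
  y = -2: RHS = -244 is not a perfect cube.
  y = 3: RHS = 806 is not a perfect cube.
  y = -3: RHS = -814 is not a perfect cube.
Continuing the search up to |y| = 45 finds no solutions either.
No (x, y) in the scanned range satisfies the equation.

No integer solutions with |y| ≤ 45.


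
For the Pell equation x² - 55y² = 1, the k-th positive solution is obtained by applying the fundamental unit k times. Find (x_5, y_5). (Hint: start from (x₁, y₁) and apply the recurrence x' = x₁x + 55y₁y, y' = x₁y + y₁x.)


Step 1: Find the fundamental solution (x₁, y₁) of x² - 55y² = 1.
  Expand √55 as a continued fraction. a₀ = ⌊√55⌋ = 7; iterate m_{k+1} = d_k·a_k − m_k, d_{k+1} = (55 − m_{k+1}²)/d_k, a_{k+1} = ⌊(a₀ + m_{k+1})/d_{k+1}⌋ (starting m₀ = 0, d₀ = 1), with convergents p_k = a_k·p_{k-1} + p_{k-2}, q_k = a_k·q_{k-1} + q_{k-2} (p₋₁ = 1, q₋₁ = 0):
  k = 0: a₀ = 7; p₀/q₀ = 7/1; p₀² − 55·q₀² = 49 − 55 = -6.
  k = 1: m = 7, d = 6, a = ⌊(7 + 7)/6⌋ = 2; p/q = (2·7 + 1)/(2·1 + 0) = 15/2; p² − 55·q² = 225 − 220 = 5.
  k = 2: m = 5, d = 5, a = ⌊(7 + 5)/5⌋ = 2; p/q = (2·15 + 7)/(2·2 + 1) = 37/5; p² − 55·q² = 1369 − 1375 = -6.
  k = 3: m = 5, d = 6, a = ⌊(7 + 5)/6⌋ = 2; p/q = (2·37 + 15)/(2·5 + 2) = 89/12; p² − 55·q² = 7921 − 7920 = 1.
  The first convergent with p² − 55·q² = 1 gives the fundamental solution (x₁, y₁) = (89, 12).
Step 2: Apply the recurrence (x_{n+1}, y_{n+1}) = (x₁x_n + 55y₁y_n, x₁y_n + y₁x_n) repeatedly.
  From (x_1, y_1) = (89, 12): x_2 = 89·89 + 55·12·12 = 15841; y_2 = 89·12 + 12·89 = 2136.
  From (x_2, y_2) = (15841, 2136): x_3 = 89·15841 + 55·12·2136 = 2819609; y_3 = 89·2136 + 12·15841 = 380196.
  From (x_3, y_3) = (2819609, 380196): x_4 = 89·2819609 + 55·12·380196 = 501874561; y_4 = 89·380196 + 12·2819609 = 67672752.
  From (x_4, y_4) = (501874561, 67672752): x_5 = 89·501874561 + 55·12·67672752 = 89330852249; y_5 = 89·67672752 + 12·501874561 = 12045369660.
Step 3: Verify x_5² - 55·y_5² = 7980001163532668358001 - 7980001163532668358000 = 1 (should be 1). ✓

(x_1, y_1) = (89, 12); (x_5, y_5) = (89330852249, 12045369660).


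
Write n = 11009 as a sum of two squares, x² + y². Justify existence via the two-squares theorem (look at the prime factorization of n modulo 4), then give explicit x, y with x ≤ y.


Step 1: Factor n = 11009 = 101 · 109.
Step 2: Check the mod-4 condition on each prime factor: 101 ≡ 1 (mod 4), exponent 1; 109 ≡ 1 (mod 4), exponent 1.
All primes ≡ 3 (mod 4) appear to even exponent (or don't appear), so by the two-squares theorem n IS expressible as a sum of two squares.
Step 3: Build a representation. Here n = 101 · 109 is a product of primes ≡ 1 (mod 4). Each prime p ≡ 1 (mod 4) is itself a sum of two squares; find a² by testing p − a² for a perfect square:
  101: 101 − 1² = 100 = 10² ⇒ 101 = 1² + 10².
  109: 109 − 1² = 108, 109 − 2² = 105, 109 − 3² = 100 = 10² ⇒ 109 = 3² + 10².
  Combine using the Brahmagupta–Fibonacci identity (a² + b²)(c² + d²) = (ac − bd)² + (ad + bc)² = (ac + bd)² + (ad − bc)²:
  101 · 109 = 11009: from (1² + 10²)(3² + 10²), take (1·3 − 10·10, 1·10 + 10·3) = (3 − 100, 10 + 30) = (-97, 40); dropping signs (only squares matter) gives (97, 40); check 97² + 40² = 9409 + 1600 = 11009 ✓.
Step 4: Order so x ≤ y and verify: 40² + 97² = 1600 + 9409 = 11009 = n. ✓

n = 11009 = 40² + 97² (one valid representation with x ≤ y).


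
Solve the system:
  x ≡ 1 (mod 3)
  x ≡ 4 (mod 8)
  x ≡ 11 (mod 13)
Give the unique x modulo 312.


Moduli 3, 8, 13 are pairwise coprime; by CRT there is a unique solution modulo M = 3 · 8 · 13 = 312.
Solve pairwise, accumulating the modulus:
  Start with x ≡ 1 (mod 3).
  Combine with x ≡ 4 (mod 8): since gcd(3, 8) = 1, we get a unique residue mod 24.
    Write x = 1 + 3·t and substitute into x ≡ 4 (mod 8): 3·t ≡ 4 − 1 = 3 (mod 8).
    The inverse of 3 mod 8 is 3 (since 3·3 = 9 = 1·8 + 1), so t ≡ 3·3 = 9 ≡ 1 (mod 8).
    Then x = 1 + 3·1 = 4, valid modulo lcm(3, 8) = 24: x ≡ 4 (mod 24).
  Combine with x ≡ 11 (mod 13): since gcd(24, 13) = 1, we get a unique residue mod 312.
    Write x = 4 + 24·t and substitute into x ≡ 11 (mod 13): 24·t ≡ 11 − 4 = 7 (mod 13).
    Reduce coefficients mod 13: 11·t ≡ 7 (mod 13).
    The inverse of 11 mod 13 is 6 (since 11·6 = 66 = 5·13 + 1), so t ≡ 6·7 = 42 ≡ 3 (mod 13).
    Then x = 4 + 24·3 = 76, valid modulo lcm(24, 13) = 312: x ≡ 76 (mod 312).
Verify: 76 mod 3 = 1 ✓, 76 mod 8 = 4 ✓, 76 mod 13 = 11 ✓.

x ≡ 76 (mod 312).


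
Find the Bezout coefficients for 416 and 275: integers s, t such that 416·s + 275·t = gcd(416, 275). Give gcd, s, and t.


Euclidean algorithm on (416, 275) — divide until remainder is 0:
  416 = 1 · 275 + 141
  275 = 1 · 141 + 134
  141 = 1 · 134 + 7
  134 = 19 · 7 + 1
  7 = 7 · 1 + 0
gcd(416, 275) = 1.
Track Bezout coefficients alongside the remainders: start with r₀ = 416 = a·1 + b·0 (s = 1, t = 0) and r₁ = 275 = a·0 + b·1 (s = 0, t = 1); each new remainder r_{k+1} = r_{k-1} − q_k·r_k inherits s_{k+1} = s_{k-1} − q_k·s_k, t_{k+1} = t_{k-1} − q_k·t_k, so r_k = a·s_k + b·t_k at every step:
  q = 1: r = 141, s = 1 − 1·0 = 1, t = 0 − 1·1 = -1  (check: 416·1 + 275·(-1) = 141)
  q = 1: r = 134, s = 0 − 1·1 = -1, t = 1 − 1·(-1) = 2  (check: 416·(-1) + 275·2 = 134)
  q = 1: r = 7, s = 1 − 1·(-1) = 2, t = -1 − 1·2 = -3  (check: 416·2 + 275·(-3) = 7)
  q = 19: r = 1, s = -1 − 19·2 = -39, t = 2 − 19·(-3) = 59  (check: 416·(-39) + 275·59 = 1)
The row with r = 1 (the gcd) gives the Bezout coefficients s = -39, t = 59.
Result: 416 · (-39) + 275 · (59) = 1.

gcd(416, 275) = 1; s = -39, t = 59 (check: 416·(-39) + 275·59 = 1).


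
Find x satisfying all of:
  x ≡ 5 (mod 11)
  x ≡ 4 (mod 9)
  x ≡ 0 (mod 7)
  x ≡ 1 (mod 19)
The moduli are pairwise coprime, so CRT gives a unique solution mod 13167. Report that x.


Product of moduli M = 11 · 9 · 7 · 19 = 13167.
Merge one congruence at a time:
  Start: x ≡ 5 (mod 11).
  Combine with x ≡ 4 (mod 9); new modulus lcm = 99.
    Write x = 5 + 11·t and substitute into x ≡ 4 (mod 9): 11·t ≡ 4 − 5 = -1 (mod 9).
    Reduce coefficients mod 9: 2·t ≡ 8 (mod 9).
    The inverse of 2 mod 9 is 5 (since 2·5 = 10 = 1·9 + 1), so t ≡ 5·8 = 40 ≡ 4 (mod 9).
    Then x = 5 + 11·4 = 49, valid modulo lcm(11, 9) = 99: x ≡ 49 (mod 99).
  Combine with x ≡ 0 (mod 7); new modulus lcm = 693.
    Write x = 49 + 99·t and substitute into x ≡ 0 (mod 7): 99·t ≡ 0 − 49 = -49 (mod 7).
    Reduce coefficients mod 7: 1·t ≡ 0 (mod 7).
    So t ≡ 0 (mod 7).
    Then x = 49 + 99·0 = 49, valid modulo lcm(99, 7) = 693: x ≡ 49 (mod 693).
  Combine with x ≡ 1 (mod 19); new modulus lcm = 13167.
    Write x = 49 + 693·t and substitute into x ≡ 1 (mod 19): 693·t ≡ 1 − 49 = -48 (mod 19).
    Reduce coefficients mod 19: 9·t ≡ 9 (mod 19).
    The inverse of 9 mod 19 is 17 (since 9·17 = 153 = 8·19 + 1), so t ≡ 17·9 = 153 ≡ 1 (mod 19).
    Then x = 49 + 693·1 = 742, valid modulo lcm(693, 19) = 13167: x ≡ 742 (mod 13167).
Verify against each original: 742 mod 11 = 5, 742 mod 9 = 4, 742 mod 7 = 0, 742 mod 19 = 1.

x ≡ 742 (mod 13167).


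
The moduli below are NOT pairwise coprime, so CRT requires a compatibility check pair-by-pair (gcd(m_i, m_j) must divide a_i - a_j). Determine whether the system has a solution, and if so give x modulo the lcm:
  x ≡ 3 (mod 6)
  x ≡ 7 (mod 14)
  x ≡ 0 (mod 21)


Moduli 6, 14, 21 are not pairwise coprime, so CRT works modulo lcm(m_i) when all pairwise compatibility conditions hold.
Pairwise compatibility: gcd(m_i, m_j) must divide a_i - a_j for every pair.
Merge one congruence at a time:
  Start: x ≡ 3 (mod 6).
  Combine with x ≡ 7 (mod 14): gcd(6, 14) = 2; 7 - 3 = 4, which IS divisible by 2, so compatible.
    Write x = 3 + 6·t and substitute into x ≡ 7 (mod 14): 6·t ≡ 7 − 3 = 4 (mod 14).
    Divide the congruence (and modulus) by g = 2: 3·t ≡ 2 (mod 7).
    The inverse of 3 mod 7 is 5 (since 3·5 = 15 = 2·7 + 1), so t ≡ 5·2 = 10 ≡ 3 (mod 7).
    Then x = 3 + 6·3 = 21, valid modulo lcm(6, 14) = 42: x ≡ 21 (mod 42).
  Combine with x ≡ 0 (mod 21): gcd(42, 21) = 21; 0 - 21 = -21, which IS divisible by 21, so compatible.
    Write x = 21 + 42·t and substitute into x ≡ 0 (mod 21): 42·t ≡ 0 − 21 = -21 (mod 21).
    Divide the congruence (and modulus) by g = 21: 2·t ≡ -1 (mod 1).
    Modulo 1 every t works; take t = 0.
    Then x = 21 + 42·0 = 21, valid modulo lcm(42, 21) = 42: x ≡ 21 (mod 42).
Verify: 21 mod 6 = 3, 21 mod 14 = 7, 21 mod 21 = 0.

x ≡ 21 (mod 42).


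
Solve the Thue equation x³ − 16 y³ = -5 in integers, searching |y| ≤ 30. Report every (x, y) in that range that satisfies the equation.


The equation is x³ - 16y³ = -5. For fixed y, x³ = 16·y³ − 5, so a solution requires the RHS to be a perfect cube.
Strategy: iterate y from -30 to 30, compute RHS = 16·y³ − 5, and check whether it is a (positive or negative) perfect cube.
Check small values of y:
  y = 0: RHS = -5 is not a perfect cube.
  y = 1: RHS = 11 is not a perfect cube.
  y = -1: RHS = -21 is not a perfect cube.
  y = 2: RHS = 123 is not a perfect cube.
  y = -2: RHS = -133 is not a perfect cube.
  y = 3: RHS = 427 is not a perfect cube.
  y = -3: RHS = -437 is not a perfect cube.
Continuing the search up to |y| = 30 finds no solutions either.
No (x, y) in the scanned range satisfies the equation.

No integer solutions with |y| ≤ 30.


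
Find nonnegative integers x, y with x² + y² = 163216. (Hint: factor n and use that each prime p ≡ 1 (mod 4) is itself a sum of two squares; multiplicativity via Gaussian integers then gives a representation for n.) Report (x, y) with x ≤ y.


Step 1: Factor n = 163216 = 2^4 · 101^2.
Step 2: Check the mod-4 condition on each prime factor: 2 = 2 (special); 101 ≡ 1 (mod 4), exponent 2.
All primes ≡ 3 (mod 4) appear to even exponent (or don't appear), so by the two-squares theorem n IS expressible as a sum of two squares.
Step 3: Build a representation. Group n = k² · m with k = 4 and m = 101 · 101 = 10201 (a product of primes ≡ 1 (mod 4)); a representation of m scales to one of n via (k·x)² + (k·y)² = k²(x² + y²). Each prime p ≡ 1 (mod 4) is itself a sum of two squares; find a² by testing p − a² for a perfect square:
  101: 101 − 1² = 100 = 10² ⇒ 101 = 1² + 10².
  Combine using the Brahmagupta–Fibonacci identity (a² + b²)(c² + d²) = (ac − bd)² + (ad + bc)² = (ac + bd)² + (ad − bc)²:
  101 · 101 = 10201: from (1² + 10²)(1² + 10²), take (1·1 − 10·10, 1·10 + 10·1) = (1 − 100, 10 + 10) = (-99, 20); dropping signs (only squares matter) gives (99, 20); check 99² + 20² = 9801 + 400 = 10201 ✓.
  Scale by k = 4: (4·99, 4·20) = (396, 80).
Step 4: Order so x ≤ y and verify: 80² + 396² = 6400 + 156816 = 163216 = n. ✓

n = 163216 = 80² + 396² (one valid representation with x ≤ y).


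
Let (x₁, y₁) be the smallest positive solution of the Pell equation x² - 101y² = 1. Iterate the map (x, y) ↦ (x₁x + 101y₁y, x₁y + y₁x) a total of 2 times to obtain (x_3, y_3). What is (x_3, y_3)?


Step 1: Find the fundamental solution (x₁, y₁) of x² - 101y² = 1.
  Expand √101 as a continued fraction. a₀ = ⌊√101⌋ = 10; iterate m_{k+1} = d_k·a_k − m_k, d_{k+1} = (101 − m_{k+1}²)/d_k, a_{k+1} = ⌊(a₀ + m_{k+1})/d_{k+1}⌋ (starting m₀ = 0, d₀ = 1), with convergents p_k = a_k·p_{k-1} + p_{k-2}, q_k = a_k·q_{k-1} + q_{k-2} (p₋₁ = 1, q₋₁ = 0):
  k = 0: a₀ = 10; p₀/q₀ = 10/1; p₀² − 101·q₀² = 100 − 101 = -1.
  k = 1: m = 10, d = 1, a = ⌊(10 + 10)/1⌋ = 20; p/q = (20·10 + 1)/(20·1 + 0) = 201/20; p² − 101·q² = 40401 − 40400 = 1.
  The first convergent with p² − 101·q² = 1 gives the fundamental solution (x₁, y₁) = (201, 20).
Step 2: Apply the recurrence (x_{n+1}, y_{n+1}) = (x₁x_n + 101y₁y_n, x₁y_n + y₁x_n) repeatedly.
  From (x_1, y_1) = (201, 20): x_2 = 201·201 + 101·20·20 = 80801; y_2 = 201·20 + 20·201 = 8040.
  From (x_2, y_2) = (80801, 8040): x_3 = 201·80801 + 101·20·8040 = 32481801; y_3 = 201·8040 + 20·80801 = 3232060.
Step 3: Verify x_3² - 101·y_3² = 1055067396203601 - 1055067396203600 = 1 (should be 1). ✓

(x_1, y_1) = (201, 20); (x_3, y_3) = (32481801, 3232060).


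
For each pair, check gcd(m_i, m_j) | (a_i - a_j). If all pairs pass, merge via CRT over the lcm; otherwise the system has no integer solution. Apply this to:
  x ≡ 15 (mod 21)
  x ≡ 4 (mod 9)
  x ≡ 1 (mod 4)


Moduli 21, 9, 4 are not pairwise coprime, so CRT works modulo lcm(m_i) when all pairwise compatibility conditions hold.
Pairwise compatibility: gcd(m_i, m_j) must divide a_i - a_j for every pair.
Merge one congruence at a time:
  Start: x ≡ 15 (mod 21).
  Combine with x ≡ 4 (mod 9): gcd(21, 9) = 3, and 4 - 15 = -11 is NOT divisible by 3.
    ⇒ system is inconsistent (no integer solution).

No solution (the system is inconsistent).


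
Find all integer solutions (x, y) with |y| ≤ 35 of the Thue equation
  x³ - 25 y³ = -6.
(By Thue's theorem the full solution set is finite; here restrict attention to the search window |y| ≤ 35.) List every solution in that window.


The equation is x³ - 25y³ = -6. For fixed y, x³ = 25·y³ − 6, so a solution requires the RHS to be a perfect cube.
Strategy: iterate y from -35 to 35, compute RHS = 25·y³ − 6, and check whether it is a (positive or negative) perfect cube.
Check small values of y:
  y = 0: RHS = -6 is not a perfect cube.
  y = 1: RHS = 19 is not a perfect cube.
  y = -1: RHS = -31 is not a perfect cube.
  y = 2: RHS = 194 is not a perfect cube.
  y = -2: RHS = -206 is not a perfect cube.
  y = 3: RHS = 669 is not a perfect cube.
  y = -3: RHS = -681 is not a perfect cube.
Continuing the search up to |y| = 35 finds no solutions either.
No (x, y) in the scanned range satisfies the equation.

No integer solutions with |y| ≤ 35.


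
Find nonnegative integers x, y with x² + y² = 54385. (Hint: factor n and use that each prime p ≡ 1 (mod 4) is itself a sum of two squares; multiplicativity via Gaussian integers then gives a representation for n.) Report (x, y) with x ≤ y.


Step 1: Factor n = 54385 = 5 · 73 · 149.
Step 2: Check the mod-4 condition on each prime factor: 5 ≡ 1 (mod 4), exponent 1; 73 ≡ 1 (mod 4), exponent 1; 149 ≡ 1 (mod 4), exponent 1.
All primes ≡ 3 (mod 4) appear to even exponent (or don't appear), so by the two-squares theorem n IS expressible as a sum of two squares.
Step 3: Build a representation. Here n = 5 · 73 · 149 is a product of primes ≡ 1 (mod 4). Each prime p ≡ 1 (mod 4) is itself a sum of two squares; find a² by testing p − a² for a perfect square:
  5: 5 − 1² = 4 = 2² ⇒ 5 = 1² + 2².
  73: 73 − 1² = 72, 73 − 2² = 69, 73 − 3² = 64 = 8² ⇒ 73 = 3² + 8².
  149: 149 − 1² = 148, 149 − 2² = 145, 149 − 3² = 140, 149 − 4² = 133, 149 − 5² = 124, 149 − 6² = 113, 149 − 7² = 100 = 10² ⇒ 149 = 7² + 10².
  Combine using the Brahmagupta–Fibonacci identity (a² + b²)(c² + d²) = (ac − bd)² + (ad + bc)² = (ac + bd)² + (ad − bc)²:
  5 · 73 = 365: from (1² + 2²)(3² + 8²), take (1·3 − 2·8, 1·8 + 2·3) = (3 − 16, 8 + 6) = (-13, 14); dropping signs (only squares matter) gives (13, 14); check 13² + 14² = 169 + 196 = 365 ✓.
  365 · 149 = 54385: from (13² + 14²)(7² + 10²), take (13·7 − 14·10, 13·10 + 14·7) = (91 − 140, 130 + 98) = (-49, 228); dropping signs (only squares matter) gives (49, 228); check 49² + 228² = 2401 + 51984 = 54385 ✓.
Step 4: Order so x ≤ y and verify: 49² + 228² = 2401 + 51984 = 54385 = n. ✓

n = 54385 = 49² + 228² (one valid representation with x ≤ y).


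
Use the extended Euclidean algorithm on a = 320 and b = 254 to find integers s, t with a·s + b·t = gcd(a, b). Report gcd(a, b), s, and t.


Euclidean algorithm on (320, 254) — divide until remainder is 0:
  320 = 1 · 254 + 66
  254 = 3 · 66 + 56
  66 = 1 · 56 + 10
  56 = 5 · 10 + 6
  10 = 1 · 6 + 4
  6 = 1 · 4 + 2
  4 = 2 · 2 + 0
gcd(320, 254) = 2.
Track Bezout coefficients alongside the remainders: start with r₀ = 320 = a·1 + b·0 (s = 1, t = 0) and r₁ = 254 = a·0 + b·1 (s = 0, t = 1); each new remainder r_{k+1} = r_{k-1} − q_k·r_k inherits s_{k+1} = s_{k-1} − q_k·s_k, t_{k+1} = t_{k-1} − q_k·t_k, so r_k = a·s_k + b·t_k at every step:
  q = 1: r = 66, s = 1 − 1·0 = 1, t = 0 − 1·1 = -1  (check: 320·1 + 254·(-1) = 66)
  q = 3: r = 56, s = 0 − 3·1 = -3, t = 1 − 3·(-1) = 4  (check: 320·(-3) + 254·4 = 56)
  q = 1: r = 10, s = 1 − 1·(-3) = 4, t = -1 − 1·4 = -5  (check: 320·4 + 254·(-5) = 10)
  q = 5: r = 6, s = -3 − 5·4 = -23, t = 4 − 5·(-5) = 29  (check: 320·(-23) + 254·29 = 6)
  q = 1: r = 4, s = 4 − 1·(-23) = 27, t = -5 − 1·29 = -34  (check: 320·27 + 254·(-34) = 4)
  q = 1: r = 2, s = -23 − 1·27 = -50, t = 29 − 1·(-34) = 63  (check: 320·(-50) + 254·63 = 2)
The row with r = 2 (the gcd) gives the Bezout coefficients s = -50, t = 63.
Result: 320 · (-50) + 254 · (63) = 2.

gcd(320, 254) = 2; s = -50, t = 63 (check: 320·(-50) + 254·63 = 2).


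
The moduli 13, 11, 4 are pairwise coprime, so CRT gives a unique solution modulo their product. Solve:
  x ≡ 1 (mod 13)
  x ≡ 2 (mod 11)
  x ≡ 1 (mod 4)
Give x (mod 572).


Moduli 13, 11, 4 are pairwise coprime; by CRT there is a unique solution modulo M = 13 · 11 · 4 = 572.
Solve pairwise, accumulating the modulus:
  Start with x ≡ 1 (mod 13).
  Combine with x ≡ 2 (mod 11): since gcd(13, 11) = 1, we get a unique residue mod 143.
    Write x = 1 + 13·t and substitute into x ≡ 2 (mod 11): 13·t ≡ 2 − 1 = 1 (mod 11).
    Reduce coefficients mod 11: 2·t ≡ 1 (mod 11).
    The inverse of 2 mod 11 is 6 (since 2·6 = 12 = 1·11 + 1), so t ≡ 6·1 = 6 ≡ 6 (mod 11).
    Then x = 1 + 13·6 = 79, valid modulo lcm(13, 11) = 143: x ≡ 79 (mod 143).
  Combine with x ≡ 1 (mod 4): since gcd(143, 4) = 1, we get a unique residue mod 572.
    Write x = 79 + 143·t and substitute into x ≡ 1 (mod 4): 143·t ≡ 1 − 79 = -78 (mod 4).
    Reduce coefficients mod 4: 3·t ≡ 2 (mod 4).
    The inverse of 3 mod 4 is 3 (since 3·3 = 9 = 2·4 + 1), so t ≡ 3·2 = 6 ≡ 2 (mod 4).
    Then x = 79 + 143·2 = 365, valid modulo lcm(143, 4) = 572: x ≡ 365 (mod 572).
Verify: 365 mod 13 = 1 ✓, 365 mod 11 = 2 ✓, 365 mod 4 = 1 ✓.

x ≡ 365 (mod 572).


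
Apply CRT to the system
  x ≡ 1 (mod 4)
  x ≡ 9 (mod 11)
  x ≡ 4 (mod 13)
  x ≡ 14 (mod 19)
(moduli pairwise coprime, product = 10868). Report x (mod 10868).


Product of moduli M = 4 · 11 · 13 · 19 = 10868.
Merge one congruence at a time:
  Start: x ≡ 1 (mod 4).
  Combine with x ≡ 9 (mod 11); new modulus lcm = 44.
    Write x = 1 + 4·t and substitute into x ≡ 9 (mod 11): 4·t ≡ 9 − 1 = 8 (mod 11).
    The inverse of 4 mod 11 is 3 (since 4·3 = 12 = 1·11 + 1), so t ≡ 3·8 = 24 ≡ 2 (mod 11).
    Then x = 1 + 4·2 = 9, valid modulo lcm(4, 11) = 44: x ≡ 9 (mod 44).
  Combine with x ≡ 4 (mod 13); new modulus lcm = 572.
    Write x = 9 + 44·t and substitute into x ≡ 4 (mod 13): 44·t ≡ 4 − 9 = -5 (mod 13).
    Reduce coefficients mod 13: 5·t ≡ 8 (mod 13).
    The inverse of 5 mod 13 is 8 (since 5·8 = 40 = 3·13 + 1), so t ≡ 8·8 = 64 ≡ 12 (mod 13).
    Then x = 9 + 44·12 = 537, valid modulo lcm(44, 13) = 572: x ≡ 537 (mod 572).
  Combine with x ≡ 14 (mod 19); new modulus lcm = 10868.
    Write x = 537 + 572·t and substitute into x ≡ 14 (mod 19): 572·t ≡ 14 − 537 = -523 (mod 19).
    Reduce coefficients mod 19: 2·t ≡ 9 (mod 19).
    The inverse of 2 mod 19 is 10 (since 2·10 = 20 = 1·19 + 1), so t ≡ 10·9 = 90 ≡ 14 (mod 19).
    Then x = 537 + 572·14 = 8545, valid modulo lcm(572, 19) = 10868: x ≡ 8545 (mod 10868).
Verify against each original: 8545 mod 4 = 1, 8545 mod 11 = 9, 8545 mod 13 = 4, 8545 mod 19 = 14.

x ≡ 8545 (mod 10868).
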